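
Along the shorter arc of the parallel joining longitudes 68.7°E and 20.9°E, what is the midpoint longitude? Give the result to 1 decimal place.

44.8°E

Signed shortest Δλ from +68.7° to +20.9° is -47.8°.
Midpoint longitude = +68.7° + (-47.8°)/2 = +68.7° − 23.9° = +44.8°.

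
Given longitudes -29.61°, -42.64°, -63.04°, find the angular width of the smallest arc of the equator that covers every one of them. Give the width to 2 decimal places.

33.43°

Sort the longitudes: -63.04°, -42.64°, -29.61°.
Eastward gaps between consecutive values (wrapping around): 20.40°, 13.03°, 326.57°.
Largest gap = 326.57° ⇒ minimal covering band is its complement: 360° − 326.57° = 33.43°.
Band runs from -63.04° eastward to -29.61°.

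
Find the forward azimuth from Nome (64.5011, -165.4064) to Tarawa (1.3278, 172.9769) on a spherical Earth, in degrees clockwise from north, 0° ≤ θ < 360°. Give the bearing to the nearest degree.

204°

Δλ = 172.9769 − -165.4064 = 338.3833°; wrapped into (−180°, 180°]: -21.6167°.
θ = atan2( sin Δλ · cos φ₂ , cos φ₁ · sin φ₂ − sin φ₁ · cos φ₂ · cos Δλ )
  = atan2(-0.36830, -0.82891) = -156.044° → normalised to [0°, 360°): 203.956°.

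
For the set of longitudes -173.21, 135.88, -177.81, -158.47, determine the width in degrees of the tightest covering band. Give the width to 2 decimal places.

Sort the longitudes: -177.81°, -173.21°, -158.47°, +135.88°.
Eastward gaps between consecutive values (wrapping around): 4.60°, 14.74°, 294.35°, 46.31°.
Largest gap = 294.35° ⇒ minimal covering band is its complement: 360° − 294.35° = 65.65°.
Band runs from +135.88° eastward to -158.47°, crossing the antimeridian.

65.65°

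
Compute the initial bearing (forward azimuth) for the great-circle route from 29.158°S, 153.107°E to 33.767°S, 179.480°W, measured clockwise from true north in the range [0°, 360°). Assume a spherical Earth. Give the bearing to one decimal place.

Δλ = -179.480 − 153.107 = -332.587°; wrapped into (−180°, 180°]: 27.413°.
θ = atan2( sin Δλ · cos φ₂ , cos φ₁ · sin φ₂ − sin φ₁ · cos φ₂ · cos Δλ )
  = atan2(0.38273, -0.12584) = 108.200° → normalised to [0°, 360°): 108.200°.

108.2°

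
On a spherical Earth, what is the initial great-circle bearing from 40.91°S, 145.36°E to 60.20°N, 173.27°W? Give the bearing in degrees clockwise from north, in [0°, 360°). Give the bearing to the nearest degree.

Δλ = -173.27 − 145.36 = -318.63°; wrapped into (−180°, 180°]: 41.37°.
θ = atan2( sin Δλ · cos φ₂ , cos φ₁ · sin φ₂ − sin φ₁ · cos φ₂ · cos Δλ )
  = atan2(0.32846, 0.90004) = 20.049° → normalised to [0°, 360°): 20.049°.

20°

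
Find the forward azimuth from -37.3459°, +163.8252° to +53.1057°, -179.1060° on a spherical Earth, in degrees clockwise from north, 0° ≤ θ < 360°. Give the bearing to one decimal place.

10.2°

Δλ = -179.1060 − 163.8252 = -342.9312°; wrapped into (−180°, 180°]: 17.0688°.
θ = atan2( sin Δλ · cos φ₂ , cos φ₁ · sin φ₂ − sin φ₁ · cos φ₂ · cos Δλ )
  = atan2(0.17621, 0.98393) = 10.153° → normalised to [0°, 360°): 10.153°.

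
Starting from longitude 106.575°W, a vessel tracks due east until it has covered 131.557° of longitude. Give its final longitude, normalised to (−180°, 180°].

24.982°E

Start at -106.575°; shift +131.557° → +24.982°.
+24.982° already lies in (−180°, 180°].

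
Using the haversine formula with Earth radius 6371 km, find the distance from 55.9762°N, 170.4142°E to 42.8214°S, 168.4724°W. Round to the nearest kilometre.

Δλ = -168.4724 − 170.4142 = -338.8866°; wrapped into (−180°, 180°]: 21.1134°.
Δφ = -42.8214 − 55.9762 = -98.7976°.
a = sin²(Δφ/2) + cos φ₁ · cos φ₂ · sin²(Δλ/2) = 0.590248.
c = 2·atan2(√a, √(1−a)) = 1.75229 rad → d = 6371·c ≈ 11163.82 km.

11164 km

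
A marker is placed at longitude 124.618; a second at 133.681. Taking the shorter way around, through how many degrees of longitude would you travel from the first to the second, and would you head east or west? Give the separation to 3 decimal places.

9.063° east

Raw difference: 133.681 − 124.618 = 9.063°.
Normalise into (−180°, 180°]: 9.063° stays 9.063°.
Positive ⇒ the second point lies to the east; separation 9.063°.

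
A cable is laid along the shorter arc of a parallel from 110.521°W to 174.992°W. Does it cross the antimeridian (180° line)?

No

Signed shortest Δλ = ((-174.992 − -110.521 + 180) mod 360) − 180 = -64.471°.
Going west by 64.471° from -110.521° reaches -174.992° without touching 180°.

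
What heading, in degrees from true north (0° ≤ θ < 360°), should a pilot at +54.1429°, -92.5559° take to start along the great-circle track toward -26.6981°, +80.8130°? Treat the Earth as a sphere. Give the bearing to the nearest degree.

13°

Δλ = 80.8130 − -92.5559 = 173.3689°.
θ = atan2( sin Δλ · cos φ₂ , cos φ₁ · sin φ₂ − sin φ₁ · cos φ₂ · cos Δλ )
  = atan2(0.10316, 0.45605) = 12.747° → normalised to [0°, 360°): 12.747°.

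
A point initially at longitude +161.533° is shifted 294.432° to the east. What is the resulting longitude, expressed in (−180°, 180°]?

Start at +161.533°; shift +294.432° → +455.965°.
+455.965° lies outside (−180°, 180°]; subtract 360° → +95.965°.

+95.965°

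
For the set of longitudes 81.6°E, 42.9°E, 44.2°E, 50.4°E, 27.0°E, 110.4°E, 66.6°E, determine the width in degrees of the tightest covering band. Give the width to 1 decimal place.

83.4°

Sort the longitudes: +27.0°, +42.9°, +44.2°, +50.4°, +66.6°, +81.6°, +110.4°.
Eastward gaps between consecutive values (wrapping around): 15.9°, 1.3°, 6.2°, 16.2°, 15.0°, 28.8°, 276.6°.
Largest gap = 276.6° ⇒ minimal covering band is its complement: 360° − 276.6° = 83.4°.
Band runs from +27.0° eastward to +110.4°.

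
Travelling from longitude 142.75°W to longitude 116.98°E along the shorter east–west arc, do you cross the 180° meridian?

Naïve |116.98 − -142.75| = 259.73° > 180°, so the shorter arc goes the other way round — across 180°.
Signed shortest Δλ = ((116.98 − -142.75 + 180) mod 360) − 180 = -100.27°.
Going west by 100.27° from -142.75° passes through 180° before reaching +116.98°.

Yes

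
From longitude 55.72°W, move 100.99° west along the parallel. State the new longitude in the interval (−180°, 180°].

156.71°W

Start at -55.72°; shift −100.99° → -156.71°.
-156.71° already lies in (−180°, 180°].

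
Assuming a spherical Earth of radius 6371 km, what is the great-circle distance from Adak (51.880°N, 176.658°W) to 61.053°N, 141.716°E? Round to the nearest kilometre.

2696 km

Δλ = 141.716 − -176.658 = 318.374°; wrapped into (−180°, 180°]: -41.626°.
Δφ = 61.053 − 51.880 = 9.173°.
a = sin²(Δφ/2) + cos φ₁ · cos φ₂ · sin²(Δλ/2) = 0.044116.
c = 2·atan2(√a, √(1−a)) = 0.42323 rad → d = 6371·c ≈ 2696.37 km.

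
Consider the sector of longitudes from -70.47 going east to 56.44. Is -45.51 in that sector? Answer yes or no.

Yes

Band width going east from -70.47° to +56.44°: ((56.44 − -70.47) mod 360) = 126.91°.
Offset of -45.51° east of the west edge: ((-45.51 − -70.47) mod 360) = 24.96°.
24.96° ≤ 126.91° ⇒ inside.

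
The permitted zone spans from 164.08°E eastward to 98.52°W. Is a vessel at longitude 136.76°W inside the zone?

Band width going east from +164.08° to -98.52°: ((-98.52 − 164.08) mod 360) = 97.40°.
Offset of -136.76° east of the west edge: ((-136.76 − 164.08) mod 360) = 59.16°.
59.16° ≤ 97.40° ⇒ inside.

Yes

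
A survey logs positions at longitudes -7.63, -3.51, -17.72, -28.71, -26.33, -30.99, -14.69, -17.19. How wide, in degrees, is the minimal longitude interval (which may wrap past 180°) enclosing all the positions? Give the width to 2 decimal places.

Sort the longitudes: -30.99°, -28.71°, -26.33°, -17.72°, -17.19°, -14.69°, -7.63°, -3.51°.
Eastward gaps between consecutive values (wrapping around): 2.28°, 2.38°, 8.61°, 0.53°, 2.50°, 7.06°, 4.12°, 332.52°.
Largest gap = 332.52° ⇒ minimal covering band is its complement: 360° − 332.52° = 27.48°.
Band runs from -30.99° eastward to -3.51°.

27.48°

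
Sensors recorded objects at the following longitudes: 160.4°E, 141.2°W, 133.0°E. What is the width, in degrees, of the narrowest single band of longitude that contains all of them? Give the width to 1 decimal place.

Sort the longitudes: -141.2°, +133.0°, +160.4°.
Eastward gaps between consecutive values (wrapping around): 274.2°, 27.4°, 58.4°.
Largest gap = 274.2° ⇒ minimal covering band is its complement: 360° − 274.2° = 85.8°.
Band runs from +133.0° eastward to -141.2°, crossing the antimeridian.

85.8°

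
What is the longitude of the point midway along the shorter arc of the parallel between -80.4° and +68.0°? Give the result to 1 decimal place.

Signed shortest Δλ from -80.4° to +68.0° is +148.4°.
Midpoint longitude = -80.4° + (+148.4°)/2 = -80.4° + 74.2° = -6.2°.

-6.2°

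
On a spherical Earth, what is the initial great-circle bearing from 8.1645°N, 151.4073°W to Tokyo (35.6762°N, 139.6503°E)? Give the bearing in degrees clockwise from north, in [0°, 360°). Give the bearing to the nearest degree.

305°

Δλ = 139.6503 − -151.4073 = 291.0576°; wrapped into (−180°, 180°]: -68.9424°.
θ = atan2( sin Δλ · cos φ₂ , cos φ₁ · sin φ₂ − sin φ₁ · cos φ₂ · cos Δλ )
  = atan2(-0.75808, 0.53584) = -54.746° → normalised to [0°, 360°): 305.254°.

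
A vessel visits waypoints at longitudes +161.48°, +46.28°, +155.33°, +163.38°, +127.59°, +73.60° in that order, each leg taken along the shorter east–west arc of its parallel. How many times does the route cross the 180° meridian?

0

Leg 1: +161.48° → +46.28°, shortest Δλ = -115.2° (west) — does not cross 180°.
Leg 2: +46.28° → +155.33°, shortest Δλ = 109.05° (east) — does not cross 180°.
Leg 3: +155.33° → +163.38°, shortest Δλ = 8.05° (east) — does not cross 180°.
Leg 4: +163.38° → +127.59°, shortest Δλ = -35.79° (west) — does not cross 180°.
Leg 5: +127.59° → +73.60°, shortest Δλ = -53.99° (west) — does not cross 180°.
Total crossings: 0.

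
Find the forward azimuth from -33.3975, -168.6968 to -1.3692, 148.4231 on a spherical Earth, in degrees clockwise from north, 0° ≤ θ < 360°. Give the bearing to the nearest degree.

299°

Δλ = 148.4231 − -168.6968 = 317.1199°; wrapped into (−180°, 180°]: -42.8801°.
θ = atan2( sin Δλ · cos φ₂ , cos φ₁ · sin φ₂ − sin φ₁ · cos φ₂ · cos Δλ )
  = atan2(-0.68027, 0.38329) = -60.602° → normalised to [0°, 360°): 299.398°.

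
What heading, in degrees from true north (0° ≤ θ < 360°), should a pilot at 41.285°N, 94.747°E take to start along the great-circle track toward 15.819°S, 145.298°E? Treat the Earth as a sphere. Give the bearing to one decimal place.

Δλ = 145.298 − 94.747 = 50.551°.
θ = atan2( sin Δλ · cos φ₂ , cos φ₁ · sin φ₂ − sin φ₁ · cos φ₂ · cos Δλ )
  = atan2(0.74295, -0.60820) = 129.305° → normalised to [0°, 360°): 129.305°.

129.3°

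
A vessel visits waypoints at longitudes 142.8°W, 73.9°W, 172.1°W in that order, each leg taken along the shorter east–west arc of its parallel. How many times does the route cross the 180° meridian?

Leg 1: -142.8° → -73.9°, shortest Δλ = 68.9° (east) — does not cross 180°.
Leg 2: -73.9° → -172.1°, shortest Δλ = -98.2° (west) — does not cross 180°.
Total crossings: 0.

0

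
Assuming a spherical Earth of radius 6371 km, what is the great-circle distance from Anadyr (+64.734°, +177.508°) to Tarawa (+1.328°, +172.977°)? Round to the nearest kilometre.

7060 km

Δλ = 172.977 − 177.508 = -4.531°.
Δφ = 1.328 − 64.734 = -63.406°.
a = sin²(Δφ/2) + cos φ₁ · cos φ₂ · sin²(Δλ/2) = 0.276834.
c = 2·atan2(√a, √(1−a)) = 1.10813 rad → d = 6371·c ≈ 7059.92 km.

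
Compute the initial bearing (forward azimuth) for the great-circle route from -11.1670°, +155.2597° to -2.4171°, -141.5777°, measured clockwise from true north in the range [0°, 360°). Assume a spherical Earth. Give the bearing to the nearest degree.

Δλ = -141.5777 − 155.2597 = -296.8374°; wrapped into (−180°, 180°]: 63.1626°.
θ = atan2( sin Δλ · cos φ₂ , cos φ₁ · sin φ₂ − sin φ₁ · cos φ₂ · cos Δλ )
  = atan2(0.89150, 0.04598) = 87.047° → normalised to [0°, 360°): 87.047°.

87°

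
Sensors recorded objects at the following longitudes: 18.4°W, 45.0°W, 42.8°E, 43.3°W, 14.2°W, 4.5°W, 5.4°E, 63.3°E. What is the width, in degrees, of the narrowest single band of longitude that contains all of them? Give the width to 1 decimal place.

108.3°

Sort the longitudes: -45.0°, -43.3°, -18.4°, -14.2°, -4.5°, +5.4°, +42.8°, +63.3°.
Eastward gaps between consecutive values (wrapping around): 1.7°, 24.9°, 4.2°, 9.7°, 9.9°, 37.4°, 20.5°, 251.7°.
Largest gap = 251.7° ⇒ minimal covering band is its complement: 360° − 251.7° = 108.3°.
Band runs from -45.0° eastward to +63.3°.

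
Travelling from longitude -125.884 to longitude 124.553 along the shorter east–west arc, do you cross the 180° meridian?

Naïve |124.553 − -125.884| = 250.437° > 180°, so the shorter arc goes the other way round — across 180°.
Signed shortest Δλ = ((124.553 − -125.884 + 180) mod 360) − 180 = -109.563°.
Going west by 109.563° from -125.884° passes through 180° before reaching +124.553°.

Yes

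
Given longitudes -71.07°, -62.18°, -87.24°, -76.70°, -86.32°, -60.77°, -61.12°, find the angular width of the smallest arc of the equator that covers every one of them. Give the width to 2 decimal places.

26.47°

Sort the longitudes: -87.24°, -86.32°, -76.70°, -71.07°, -62.18°, -61.12°, -60.77°.
Eastward gaps between consecutive values (wrapping around): 0.92°, 9.62°, 5.63°, 8.89°, 1.06°, 0.35°, 333.53°.
Largest gap = 333.53° ⇒ minimal covering band is its complement: 360° − 333.53° = 26.47°.
Band runs from -87.24° eastward to -60.77°.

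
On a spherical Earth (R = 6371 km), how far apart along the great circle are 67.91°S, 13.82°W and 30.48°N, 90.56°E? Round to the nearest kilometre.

Δλ = 90.56 − -13.82 = 104.38°.
Δφ = 30.48 − -67.91 = 98.39°.
a = sin²(Δφ/2) + cos φ₁ · cos φ₂ · sin²(Δλ/2) = 0.775246.
c = 2·atan2(√a, √(1−a)) = 2.15375 rad → d = 6371·c ≈ 13721.54 km.

13722 km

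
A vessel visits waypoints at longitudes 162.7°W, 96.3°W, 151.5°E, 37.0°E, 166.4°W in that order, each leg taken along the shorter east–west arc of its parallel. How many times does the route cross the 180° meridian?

2

Leg 1: -162.7° → -96.3°, shortest Δλ = 66.4° (east) — does not cross 180°.
Leg 2: -96.3° → +151.5°, shortest Δλ = -112.2° (west) — crosses 180°.
Leg 3: +151.5° → +37.0°, shortest Δλ = -114.5° (west) — does not cross 180°.
Leg 4: +37.0° → -166.4°, shortest Δλ = 156.6° (east) — crosses 180°.
Total crossings: 2.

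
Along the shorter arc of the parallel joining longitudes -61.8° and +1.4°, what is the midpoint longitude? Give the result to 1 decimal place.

Signed shortest Δλ from -61.8° to +1.4° is +63.2°.
Midpoint longitude = -61.8° + (+63.2°)/2 = -61.8° + 31.6° = -30.2°.

-30.2°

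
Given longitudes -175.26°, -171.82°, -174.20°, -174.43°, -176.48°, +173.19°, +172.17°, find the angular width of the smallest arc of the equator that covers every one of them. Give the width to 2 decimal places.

16.01°

Sort the longitudes: -176.48°, -175.26°, -174.43°, -174.20°, -171.82°, +172.17°, +173.19°.
Eastward gaps between consecutive values (wrapping around): 1.22°, 0.83°, 0.23°, 2.38°, 343.99°, 1.02°, 10.33°.
Largest gap = 343.99° ⇒ minimal covering band is its complement: 360° − 343.99° = 16.01°.
Band runs from +172.17° eastward to -171.82°, crossing the antimeridian.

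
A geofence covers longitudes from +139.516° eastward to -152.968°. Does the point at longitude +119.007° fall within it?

Band width going east from +139.516° to -152.968°: ((-152.968 − 139.516) mod 360) = 67.516°.
Offset of +119.007° east of the west edge: ((119.007 − 139.516) mod 360) = 339.491°.
339.491° > 67.516° ⇒ outside.

No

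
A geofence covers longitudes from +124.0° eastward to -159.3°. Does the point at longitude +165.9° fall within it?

Yes

Band width going east from +124.0° to -159.3°: ((-159.3 − 124.0) mod 360) = 76.7°.
Offset of +165.9° east of the west edge: ((165.9 − 124.0) mod 360) = 41.9°.
41.9° ≤ 76.7° ⇒ inside.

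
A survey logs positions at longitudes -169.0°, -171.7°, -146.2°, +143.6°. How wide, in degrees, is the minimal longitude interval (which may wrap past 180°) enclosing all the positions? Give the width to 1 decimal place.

70.2°

Sort the longitudes: -171.7°, -169.0°, -146.2°, +143.6°.
Eastward gaps between consecutive values (wrapping around): 2.7°, 22.8°, 289.8°, 44.7°.
Largest gap = 289.8° ⇒ minimal covering band is its complement: 360° − 289.8° = 70.2°.
Band runs from +143.6° eastward to -146.2°, crossing the antimeridian.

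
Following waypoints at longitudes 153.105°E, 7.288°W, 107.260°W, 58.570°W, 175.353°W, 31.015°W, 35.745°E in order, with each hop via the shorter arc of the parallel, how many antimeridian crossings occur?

0

Leg 1: +153.105° → -7.288°, shortest Δλ = -160.393° (west) — does not cross 180°.
Leg 2: -7.288° → -107.260°, shortest Δλ = -99.972° (west) — does not cross 180°.
Leg 3: -107.260° → -58.570°, shortest Δλ = 48.69° (east) — does not cross 180°.
Leg 4: -58.570° → -175.353°, shortest Δλ = -116.783° (west) — does not cross 180°.
Leg 5: -175.353° → -31.015°, shortest Δλ = 144.338° (east) — does not cross 180°.
Leg 6: -31.015° → +35.745°, shortest Δλ = 66.76° (east) — does not cross 180°.
Total crossings: 0.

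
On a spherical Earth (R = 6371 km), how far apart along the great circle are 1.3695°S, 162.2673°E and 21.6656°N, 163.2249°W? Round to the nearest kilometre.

Δλ = -163.2249 − 162.2673 = -325.4922°; wrapped into (−180°, 180°]: 34.5078°.
Δφ = 21.6656 − -1.3695 = 23.0351°.
a = sin²(Δφ/2) + cos φ₁ · cos φ₂ · sin²(Δλ/2) = 0.121604.
c = 2·atan2(√a, √(1−a)) = 0.71241 rad → d = 6371·c ≈ 4538.74 km.

4539 km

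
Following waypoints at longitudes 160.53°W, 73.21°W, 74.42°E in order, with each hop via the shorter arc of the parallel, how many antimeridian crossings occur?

0

Leg 1: -160.53° → -73.21°, shortest Δλ = 87.32° (east) — does not cross 180°.
Leg 2: -73.21° → +74.42°, shortest Δλ = 147.63° (east) — does not cross 180°.
Total crossings: 0.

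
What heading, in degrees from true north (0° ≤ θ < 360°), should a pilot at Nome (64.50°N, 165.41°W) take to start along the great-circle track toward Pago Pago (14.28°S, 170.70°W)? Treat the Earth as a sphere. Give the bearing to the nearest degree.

185°

Δλ = -170.70 − -165.41 = -5.29°.
θ = atan2( sin Δλ · cos φ₂ , cos φ₁ · sin φ₂ − sin φ₁ · cos φ₂ · cos Δλ )
  = atan2(-0.08935, -0.97716) = -174.776° → normalised to [0°, 360°): 185.224°.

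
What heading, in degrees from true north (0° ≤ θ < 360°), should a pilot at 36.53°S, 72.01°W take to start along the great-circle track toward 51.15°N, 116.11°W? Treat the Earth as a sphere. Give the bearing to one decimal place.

334.0°

Δλ = -116.11 − -72.01 = -44.10°.
θ = atan2( sin Δλ · cos φ₂ , cos φ₁ · sin φ₂ − sin φ₁ · cos φ₂ · cos Δλ )
  = atan2(-0.43653, 0.89393) = -26.028° → normalised to [0°, 360°): 333.972°.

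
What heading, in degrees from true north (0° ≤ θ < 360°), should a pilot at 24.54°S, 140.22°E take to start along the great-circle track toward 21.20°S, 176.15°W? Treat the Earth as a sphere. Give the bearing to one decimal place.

94.3°

Δλ = -176.15 − 140.22 = -316.37°; wrapped into (−180°, 180°]: 43.63°.
θ = atan2( sin Δλ · cos φ₂ , cos φ₁ · sin φ₂ − sin φ₁ · cos φ₂ · cos Δλ )
  = atan2(0.64330, -0.04869) = 94.328° → normalised to [0°, 360°): 94.328°.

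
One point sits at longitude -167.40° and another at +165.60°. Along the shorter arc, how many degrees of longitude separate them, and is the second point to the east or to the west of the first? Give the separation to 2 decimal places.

27.00° west

Raw difference: 165.60 − -167.40 = 333.0°.
Normalise into (−180°, 180°]: 333.0° − 360° = -27.0°.
Negative ⇒ the second point lies to the west; separation 27.00°.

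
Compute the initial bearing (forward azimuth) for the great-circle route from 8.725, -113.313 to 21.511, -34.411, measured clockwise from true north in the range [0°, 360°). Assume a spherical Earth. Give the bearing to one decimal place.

Δλ = -34.411 − -113.313 = 78.902°.
θ = atan2( sin Δλ · cos φ₂ , cos φ₁ · sin φ₂ − sin φ₁ · cos φ₂ · cos Δλ )
  = atan2(0.91295, 0.33527) = 69.835° → normalised to [0°, 360°): 69.835°.

69.8°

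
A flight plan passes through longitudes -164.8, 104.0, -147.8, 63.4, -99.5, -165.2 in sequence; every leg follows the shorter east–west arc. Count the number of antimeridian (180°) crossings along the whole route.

Leg 1: -164.8° → +104.0°, shortest Δλ = -91.2° (west) — crosses 180°.
Leg 2: +104.0° → -147.8°, shortest Δλ = 108.2° (east) — crosses 180°.
Leg 3: -147.8° → +63.4°, shortest Δλ = -148.8° (west) — crosses 180°.
Leg 4: +63.4° → -99.5°, shortest Δλ = -162.9° (west) — does not cross 180°.
Leg 5: -99.5° → -165.2°, shortest Δλ = -65.7° (west) — does not cross 180°.
Total crossings: 3.

3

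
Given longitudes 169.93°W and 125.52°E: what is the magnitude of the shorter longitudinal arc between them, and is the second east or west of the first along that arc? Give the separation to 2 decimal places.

Raw difference: 125.52 − -169.93 = 295.45°.
Normalise into (−180°, 180°]: 295.45° − 360° = -64.55°.
Negative ⇒ the second point lies to the west; separation 64.55°.

64.55° west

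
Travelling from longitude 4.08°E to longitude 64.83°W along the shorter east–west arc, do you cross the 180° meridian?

No

Signed shortest Δλ = ((-64.83 − 4.08 + 180) mod 360) − 180 = -68.91°.
Going west by 68.91° from +4.08° reaches -64.83° without touching 180°.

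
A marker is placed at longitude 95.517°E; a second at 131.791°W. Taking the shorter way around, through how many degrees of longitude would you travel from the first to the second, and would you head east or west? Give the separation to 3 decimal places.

Raw difference: -131.791 − 95.517 = -227.308°.
Normalise into (−180°, 180°]: -227.308° + 360° = 132.692°.
Positive ⇒ the second point lies to the east; separation 132.692°.

132.692° east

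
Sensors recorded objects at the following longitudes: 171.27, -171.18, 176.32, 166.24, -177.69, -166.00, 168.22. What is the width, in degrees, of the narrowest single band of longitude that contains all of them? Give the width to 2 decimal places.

27.76°

Sort the longitudes: -177.69°, -171.18°, -166.00°, +166.24°, +168.22°, +171.27°, +176.32°.
Eastward gaps between consecutive values (wrapping around): 6.51°, 5.18°, 332.24°, 1.98°, 3.05°, 5.05°, 5.99°.
Largest gap = 332.24° ⇒ minimal covering band is its complement: 360° − 332.24° = 27.76°.
Band runs from +166.24° eastward to -166.00°, crossing the antimeridian.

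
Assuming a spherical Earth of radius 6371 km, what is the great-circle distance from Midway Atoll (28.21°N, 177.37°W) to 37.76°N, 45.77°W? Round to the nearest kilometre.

Δλ = -45.77 − -177.37 = 131.60°.
Δφ = 37.76 − 28.21 = 9.55°.
a = sin²(Δφ/2) + cos φ₁ · cos φ₂ · sin²(Δλ/2) = 0.586540.
c = 2·atan2(√a, √(1−a)) = 1.74475 rad → d = 6371·c ≈ 11115.82 km.

11116 km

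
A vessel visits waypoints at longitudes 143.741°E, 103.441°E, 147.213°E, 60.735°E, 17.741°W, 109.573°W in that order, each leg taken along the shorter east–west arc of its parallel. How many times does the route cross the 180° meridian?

0

Leg 1: +143.741° → +103.441°, shortest Δλ = -40.3° (west) — does not cross 180°.
Leg 2: +103.441° → +147.213°, shortest Δλ = 43.772° (east) — does not cross 180°.
Leg 3: +147.213° → +60.735°, shortest Δλ = -86.478° (west) — does not cross 180°.
Leg 4: +60.735° → -17.741°, shortest Δλ = -78.476° (west) — does not cross 180°.
Leg 5: -17.741° → -109.573°, shortest Δλ = -91.832° (west) — does not cross 180°.
Total crossings: 0.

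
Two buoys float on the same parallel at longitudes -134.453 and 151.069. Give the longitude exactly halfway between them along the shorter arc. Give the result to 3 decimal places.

Signed shortest Δλ from -134.453° to +151.069° is -74.478°.
Midpoint longitude = -134.453° + (-74.478°)/2 = -134.453° − 37.239° = -171.692°.
(The naïve average (-134.453 + +151.069)/2 = 8.308° is on the wrong side of the globe.)

-171.692°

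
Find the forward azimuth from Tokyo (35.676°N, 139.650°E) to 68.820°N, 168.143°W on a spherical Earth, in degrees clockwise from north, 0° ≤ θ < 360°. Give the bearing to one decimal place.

24.4°

Δλ = -168.143 − 139.650 = -307.793°; wrapped into (−180°, 180°]: 52.207°.
θ = atan2( sin Δλ · cos φ₂ , cos φ₁ · sin φ₂ − sin φ₁ · cos φ₂ · cos Δλ )
  = atan2(0.28551, 0.62833) = 24.437° → normalised to [0°, 360°): 24.437°.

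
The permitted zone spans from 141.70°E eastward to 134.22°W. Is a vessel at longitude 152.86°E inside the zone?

Yes

Band width going east from +141.70° to -134.22°: ((-134.22 − 141.70) mod 360) = 84.08°.
Offset of +152.86° east of the west edge: ((152.86 − 141.70) mod 360) = 11.16°.
11.16° ≤ 84.08° ⇒ inside.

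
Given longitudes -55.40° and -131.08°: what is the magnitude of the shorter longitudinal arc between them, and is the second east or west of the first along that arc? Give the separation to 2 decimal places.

75.68° west

Raw difference: -131.08 − -55.40 = -75.68°.
Normalise into (−180°, 180°]: -75.68° stays -75.68°.
Negative ⇒ the second point lies to the west; separation 75.68°.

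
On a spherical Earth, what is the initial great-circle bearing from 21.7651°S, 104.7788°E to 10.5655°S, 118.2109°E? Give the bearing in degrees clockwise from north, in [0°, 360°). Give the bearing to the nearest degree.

51°

Δλ = 118.2109 − 104.7788 = 13.4321°.
θ = atan2( sin Δλ · cos φ₂ , cos φ₁ · sin φ₂ − sin φ₁ · cos φ₂ · cos Δλ )
  = atan2(0.22835, 0.18426) = 51.100° → normalised to [0°, 360°): 51.100°.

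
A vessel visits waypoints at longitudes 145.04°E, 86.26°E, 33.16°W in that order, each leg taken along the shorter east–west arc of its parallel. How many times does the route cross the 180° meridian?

Leg 1: +145.04° → +86.26°, shortest Δλ = -58.78° (west) — does not cross 180°.
Leg 2: +86.26° → -33.16°, shortest Δλ = -119.42° (west) — does not cross 180°.
Total crossings: 0.

0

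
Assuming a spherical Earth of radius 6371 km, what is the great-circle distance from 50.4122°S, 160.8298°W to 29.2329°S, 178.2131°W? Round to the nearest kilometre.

2769 km

Δλ = -178.2131 − -160.8298 = -17.3833°.
Δφ = -29.2329 − -50.4122 = 21.1793°.
a = sin²(Δφ/2) + cos φ₁ · cos φ₂ · sin²(Δλ/2) = 0.046472.
c = 2·atan2(√a, √(1−a)) = 0.43456 rad → d = 6371·c ≈ 2768.57 km.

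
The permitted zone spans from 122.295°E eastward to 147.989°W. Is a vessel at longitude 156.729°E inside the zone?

Yes

Band width going east from +122.295° to -147.989°: ((-147.989 − 122.295) mod 360) = 89.716°.
Offset of +156.729° east of the west edge: ((156.729 − 122.295) mod 360) = 34.434°.
34.434° ≤ 89.716° ⇒ inside.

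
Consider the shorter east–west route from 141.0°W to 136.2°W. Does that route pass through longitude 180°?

Signed shortest Δλ = ((-136.2 − -141.0 + 180) mod 360) − 180 = 4.8°.
Going east by 4.8° from -141.0° reaches -136.2° without touching 180°.

No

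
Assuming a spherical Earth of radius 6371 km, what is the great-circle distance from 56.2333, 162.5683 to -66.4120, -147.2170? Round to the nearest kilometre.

Δλ = -147.2170 − 162.5683 = -309.7853°; wrapped into (−180°, 180°]: 50.2147°.
Δφ = -66.4120 − 56.2333 = -122.6453°.
a = sin²(Δφ/2) + cos φ₁ · cos φ₂ · sin²(Δλ/2) = 0.809762.
c = 2·atan2(√a, √(1−a)) = 2.23893 rad → d = 6371·c ≈ 14264.24 km.

14264 km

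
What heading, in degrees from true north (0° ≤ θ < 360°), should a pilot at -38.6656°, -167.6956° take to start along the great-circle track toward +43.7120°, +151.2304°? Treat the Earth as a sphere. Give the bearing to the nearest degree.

332°

Δλ = 151.2304 − -167.6956 = 318.9260°; wrapped into (−180°, 180°]: -41.0740°.
θ = atan2( sin Δλ · cos φ₂ , cos φ₁ · sin φ₂ − sin φ₁ · cos φ₂ · cos Δλ )
  = atan2(-0.47492, 0.88001) = -28.355° → normalised to [0°, 360°): 331.645°.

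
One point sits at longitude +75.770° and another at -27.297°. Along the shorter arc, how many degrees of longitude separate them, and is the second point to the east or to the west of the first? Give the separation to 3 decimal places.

Raw difference: -27.297 − 75.770 = -103.067°.
Normalise into (−180°, 180°]: -103.067° stays -103.067°.
Negative ⇒ the second point lies to the west; separation 103.067°.

103.067° west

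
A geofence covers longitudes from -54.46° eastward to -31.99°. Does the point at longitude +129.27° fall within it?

No

Band width going east from -54.46° to -31.99°: ((-31.99 − -54.46) mod 360) = 22.47°.
Offset of +129.27° east of the west edge: ((129.27 − -54.46) mod 360) = 183.73°.
183.73° > 22.47° ⇒ outside.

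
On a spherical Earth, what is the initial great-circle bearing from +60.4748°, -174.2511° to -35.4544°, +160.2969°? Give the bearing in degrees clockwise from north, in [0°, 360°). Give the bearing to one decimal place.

Δλ = 160.2969 − -174.2511 = 334.5480°; wrapped into (−180°, 180°]: -25.4520°.
θ = atan2( sin Δλ · cos φ₂ , cos φ₁ · sin φ₂ − sin φ₁ · cos φ₂ · cos Δλ )
  = atan2(-0.35007, -0.92586) = -159.288° → normalised to [0°, 360°): 200.712°.

200.7°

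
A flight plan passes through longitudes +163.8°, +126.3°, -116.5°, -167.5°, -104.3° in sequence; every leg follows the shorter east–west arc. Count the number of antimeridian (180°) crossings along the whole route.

Leg 1: +163.8° → +126.3°, shortest Δλ = -37.5° (west) — does not cross 180°.
Leg 2: +126.3° → -116.5°, shortest Δλ = 117.2° (east) — crosses 180°.
Leg 3: -116.5° → -167.5°, shortest Δλ = -51.0° (west) — does not cross 180°.
Leg 4: -167.5° → -104.3°, shortest Δλ = 63.2° (east) — does not cross 180°.
Total crossings: 1.

1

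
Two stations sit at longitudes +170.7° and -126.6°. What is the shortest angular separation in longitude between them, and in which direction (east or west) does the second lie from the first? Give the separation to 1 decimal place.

Raw difference: -126.6 − 170.7 = -297.3°.
Normalise into (−180°, 180°]: -297.3° + 360° = 62.7°.
Positive ⇒ the second point lies to the east; separation 62.7°.

62.7° east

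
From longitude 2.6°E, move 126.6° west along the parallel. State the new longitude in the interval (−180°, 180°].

Start at +2.6°; shift −126.6° → -124.0°.
-124.0° already lies in (−180°, 180°].

124.0°W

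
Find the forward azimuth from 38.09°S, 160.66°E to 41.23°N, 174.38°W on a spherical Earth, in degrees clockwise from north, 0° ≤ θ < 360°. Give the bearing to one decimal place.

18.7°

Δλ = -174.38 − 160.66 = -335.04°; wrapped into (−180°, 180°]: 24.96°.
θ = atan2( sin Δλ · cos φ₂ , cos φ₁ · sin φ₂ − sin φ₁ · cos φ₂ · cos Δλ )
  = atan2(0.31736, 0.93935) = 18.668° → normalised to [0°, 360°): 18.668°.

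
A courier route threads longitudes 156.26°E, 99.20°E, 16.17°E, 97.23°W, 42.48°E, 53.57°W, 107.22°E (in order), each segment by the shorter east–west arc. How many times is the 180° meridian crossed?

Leg 1: +156.26° → +99.20°, shortest Δλ = -57.06° (west) — does not cross 180°.
Leg 2: +99.20° → +16.17°, shortest Δλ = -83.03° (west) — does not cross 180°.
Leg 3: +16.17° → -97.23°, shortest Δλ = -113.4° (west) — does not cross 180°.
Leg 4: -97.23° → +42.48°, shortest Δλ = 139.71° (east) — does not cross 180°.
Leg 5: +42.48° → -53.57°, shortest Δλ = -96.05° (west) — does not cross 180°.
Leg 6: -53.57° → +107.22°, shortest Δλ = 160.79° (east) — does not cross 180°.
Total crossings: 0.

0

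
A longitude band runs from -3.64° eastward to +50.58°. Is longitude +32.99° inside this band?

Band width going east from -3.64° to +50.58°: ((50.58 − -3.64) mod 360) = 54.22°.
Offset of +32.99° east of the west edge: ((32.99 − -3.64) mod 360) = 36.63°.
36.63° ≤ 54.22° ⇒ inside.

Yes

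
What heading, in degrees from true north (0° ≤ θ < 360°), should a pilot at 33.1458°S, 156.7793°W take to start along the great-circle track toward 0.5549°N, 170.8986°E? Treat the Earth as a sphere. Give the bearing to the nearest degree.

311°

Δλ = 170.8986 − -156.7793 = 327.6779°; wrapped into (−180°, 180°]: -32.3221°.
θ = atan2( sin Δλ · cos φ₂ , cos φ₁ · sin φ₂ − sin φ₁ · cos φ₂ · cos Δλ )
  = atan2(-0.53465, 0.47014) = -48.674° → normalised to [0°, 360°): 311.326°.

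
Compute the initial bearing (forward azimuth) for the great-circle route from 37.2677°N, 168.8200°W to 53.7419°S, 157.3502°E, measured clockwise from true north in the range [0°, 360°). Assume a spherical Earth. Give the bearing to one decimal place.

199.3°

Δλ = 157.3502 − -168.8200 = 326.1702°; wrapped into (−180°, 180°]: -33.8298°.
θ = atan2( sin Δλ · cos φ₂ , cos φ₁ · sin φ₂ − sin φ₁ · cos φ₂ · cos Δλ )
  = atan2(-0.32926, -0.93921) = -160.681° → normalised to [0°, 360°): 199.319°.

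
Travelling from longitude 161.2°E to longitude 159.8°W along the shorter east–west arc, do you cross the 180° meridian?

Naïve |-159.8 − 161.2| = 321.0° > 180°, so the shorter arc goes the other way round — across 180°.
Signed shortest Δλ = ((-159.8 − 161.2 + 180) mod 360) − 180 = 39.0°.
Going east by 39.0° from +161.2° passes through 180° before reaching -159.8°.

Yes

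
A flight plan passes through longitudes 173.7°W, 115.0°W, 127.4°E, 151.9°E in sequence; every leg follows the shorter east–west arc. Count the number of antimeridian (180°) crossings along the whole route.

Leg 1: -173.7° → -115.0°, shortest Δλ = 58.7° (east) — does not cross 180°.
Leg 2: -115.0° → +127.4°, shortest Δλ = -117.6° (west) — crosses 180°.
Leg 3: +127.4° → +151.9°, shortest Δλ = 24.5° (east) — does not cross 180°.
Total crossings: 1.

1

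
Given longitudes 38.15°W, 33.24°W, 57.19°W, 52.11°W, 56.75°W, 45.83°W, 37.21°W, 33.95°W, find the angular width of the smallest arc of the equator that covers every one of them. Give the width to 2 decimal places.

Sort the longitudes: -57.19°, -56.75°, -52.11°, -45.83°, -38.15°, -37.21°, -33.95°, -33.24°.
Eastward gaps between consecutive values (wrapping around): 0.44°, 4.64°, 6.28°, 7.68°, 0.94°, 3.26°, 0.71°, 336.05°.
Largest gap = 336.05° ⇒ minimal covering band is its complement: 360° − 336.05° = 23.95°.
Band runs from -57.19° eastward to -33.24°.

23.95°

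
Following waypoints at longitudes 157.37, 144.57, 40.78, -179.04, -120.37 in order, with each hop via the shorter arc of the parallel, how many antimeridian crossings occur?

Leg 1: +157.37° → +144.57°, shortest Δλ = -12.8° (west) — does not cross 180°.
Leg 2: +144.57° → +40.78°, shortest Δλ = -103.79° (west) — does not cross 180°.
Leg 3: +40.78° → -179.04°, shortest Δλ = 140.18° (east) — crosses 180°.
Leg 4: -179.04° → -120.37°, shortest Δλ = 58.67° (east) — does not cross 180°.
Total crossings: 1.

1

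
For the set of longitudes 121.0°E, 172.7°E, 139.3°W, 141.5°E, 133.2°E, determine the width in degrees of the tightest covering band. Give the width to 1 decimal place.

99.7°

Sort the longitudes: -139.3°, +121.0°, +133.2°, +141.5°, +172.7°.
Eastward gaps between consecutive values (wrapping around): 260.3°, 12.2°, 8.3°, 31.2°, 48.0°.
Largest gap = 260.3° ⇒ minimal covering band is its complement: 360° − 260.3° = 99.7°.
Band runs from +121.0° eastward to -139.3°, crossing the antimeridian.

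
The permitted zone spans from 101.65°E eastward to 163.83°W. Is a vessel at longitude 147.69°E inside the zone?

Band width going east from +101.65° to -163.83°: ((-163.83 − 101.65) mod 360) = 94.52°.
Offset of +147.69° east of the west edge: ((147.69 − 101.65) mod 360) = 46.04°.
46.04° ≤ 94.52° ⇒ inside.

Yes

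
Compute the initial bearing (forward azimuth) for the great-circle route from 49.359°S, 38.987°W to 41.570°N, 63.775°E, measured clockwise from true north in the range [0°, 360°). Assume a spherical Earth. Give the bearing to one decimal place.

Δλ = 63.775 − -38.987 = 102.762°.
θ = atan2( sin Δλ · cos φ₂ , cos φ₁ · sin φ₂ − sin φ₁ · cos φ₂ · cos Δλ )
  = atan2(0.72966, 0.30677) = 67.197° → normalised to [0°, 360°): 67.197°.

67.2°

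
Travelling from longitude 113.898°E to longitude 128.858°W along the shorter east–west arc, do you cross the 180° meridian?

Naïve |-128.858 − 113.898| = 242.756° > 180°, so the shorter arc goes the other way round — across 180°.
Signed shortest Δλ = ((-128.858 − 113.898 + 180) mod 360) − 180 = 117.244°.
Going east by 117.244° from +113.898° passes through 180° before reaching -128.858°.

Yes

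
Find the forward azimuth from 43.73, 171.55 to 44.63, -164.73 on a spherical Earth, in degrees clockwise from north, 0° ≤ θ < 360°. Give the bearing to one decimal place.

Δλ = -164.73 − 171.55 = -336.28°; wrapped into (−180°, 180°]: 23.72°.
θ = atan2( sin Δλ · cos φ₂ , cos φ₁ · sin φ₂ − sin φ₁ · cos φ₂ · cos Δλ )
  = atan2(0.28628, 0.05727) = 78.688° → normalised to [0°, 360°): 78.688°.

78.7°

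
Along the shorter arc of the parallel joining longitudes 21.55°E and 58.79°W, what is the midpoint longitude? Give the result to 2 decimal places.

18.62°W

Signed shortest Δλ from +21.55° to -58.79° is -80.34°.
Midpoint longitude = +21.55° + (-80.34°)/2 = +21.55° − 40.17° = -18.62°.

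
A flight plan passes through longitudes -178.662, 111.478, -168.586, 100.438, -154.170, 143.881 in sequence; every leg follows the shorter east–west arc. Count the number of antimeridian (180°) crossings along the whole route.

Leg 1: -178.662° → +111.478°, shortest Δλ = -69.86° (west) — crosses 180°.
Leg 2: +111.478° → -168.586°, shortest Δλ = 79.936° (east) — crosses 180°.
Leg 3: -168.586° → +100.438°, shortest Δλ = -90.976° (west) — crosses 180°.
Leg 4: +100.438° → -154.170°, shortest Δλ = 105.392° (east) — crosses 180°.
Leg 5: -154.170° → +143.881°, shortest Δλ = -61.949° (west) — crosses 180°.
Total crossings: 5.

5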